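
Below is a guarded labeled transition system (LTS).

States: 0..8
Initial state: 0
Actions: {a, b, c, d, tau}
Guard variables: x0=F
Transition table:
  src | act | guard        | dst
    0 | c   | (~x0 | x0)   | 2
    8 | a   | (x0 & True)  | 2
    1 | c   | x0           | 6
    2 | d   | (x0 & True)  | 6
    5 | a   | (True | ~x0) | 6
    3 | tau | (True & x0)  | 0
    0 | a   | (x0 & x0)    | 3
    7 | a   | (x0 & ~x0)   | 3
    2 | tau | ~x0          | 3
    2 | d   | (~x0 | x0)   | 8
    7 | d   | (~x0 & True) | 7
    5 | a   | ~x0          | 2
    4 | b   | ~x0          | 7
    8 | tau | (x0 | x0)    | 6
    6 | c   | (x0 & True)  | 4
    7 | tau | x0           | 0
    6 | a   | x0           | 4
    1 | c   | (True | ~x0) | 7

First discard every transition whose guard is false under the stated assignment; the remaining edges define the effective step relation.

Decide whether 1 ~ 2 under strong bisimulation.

Refine partition for ~:
  round 0: {{0,1,2,3,4,5,6,7,8}}
  round 1: {{0,1},{2},{3,6,8},{4},{5},{7}}
  round 2: {{0},{1},{2},{3,6,8},{4},{5},{7}}
stable after 3 split(s): 7 block(s)
class of 1: {1}; class of 2: {2}

Answer: NOT BISIMILAR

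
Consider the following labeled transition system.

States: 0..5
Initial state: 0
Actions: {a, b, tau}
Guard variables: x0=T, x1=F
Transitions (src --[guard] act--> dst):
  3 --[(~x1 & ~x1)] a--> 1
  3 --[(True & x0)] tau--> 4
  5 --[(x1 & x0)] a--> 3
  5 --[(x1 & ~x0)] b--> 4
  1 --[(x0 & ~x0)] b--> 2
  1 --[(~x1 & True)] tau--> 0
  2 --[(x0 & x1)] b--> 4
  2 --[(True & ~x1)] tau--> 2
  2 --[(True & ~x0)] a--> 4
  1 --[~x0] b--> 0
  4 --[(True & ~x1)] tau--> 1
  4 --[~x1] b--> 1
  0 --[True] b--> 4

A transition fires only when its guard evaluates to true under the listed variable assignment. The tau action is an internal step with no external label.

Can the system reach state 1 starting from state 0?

Guard filter leaves 7 enabled edge(s).
L0 = {0}
L1 = {4}  now seen {0,4}
L2 = {1}  now seen {0,1,4}
R = {0,1,4}
witness 1: b·tau

Answer: REACHABLE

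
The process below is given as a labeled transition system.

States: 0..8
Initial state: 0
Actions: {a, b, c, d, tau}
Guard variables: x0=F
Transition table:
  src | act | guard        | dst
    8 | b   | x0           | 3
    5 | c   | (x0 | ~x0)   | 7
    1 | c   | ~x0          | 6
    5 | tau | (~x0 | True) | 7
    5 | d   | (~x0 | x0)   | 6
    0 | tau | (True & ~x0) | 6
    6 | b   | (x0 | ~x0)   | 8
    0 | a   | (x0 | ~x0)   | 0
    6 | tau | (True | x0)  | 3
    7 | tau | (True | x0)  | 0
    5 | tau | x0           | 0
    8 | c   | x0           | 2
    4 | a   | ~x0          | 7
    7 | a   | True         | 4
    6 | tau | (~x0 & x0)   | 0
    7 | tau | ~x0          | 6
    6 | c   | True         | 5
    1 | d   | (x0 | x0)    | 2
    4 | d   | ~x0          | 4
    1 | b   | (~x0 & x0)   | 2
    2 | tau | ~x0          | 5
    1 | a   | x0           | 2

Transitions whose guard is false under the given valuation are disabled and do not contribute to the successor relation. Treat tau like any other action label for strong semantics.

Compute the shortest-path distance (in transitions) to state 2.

Answer: UNREACHABLE

Analysis:
Breadth-first toward 2:
  Layer 0: {0}
  Layer 1: {6}
  Layer 2: {3,5,8}
  Layer 3: {7}
  Layer 4: {4}
2 never appears.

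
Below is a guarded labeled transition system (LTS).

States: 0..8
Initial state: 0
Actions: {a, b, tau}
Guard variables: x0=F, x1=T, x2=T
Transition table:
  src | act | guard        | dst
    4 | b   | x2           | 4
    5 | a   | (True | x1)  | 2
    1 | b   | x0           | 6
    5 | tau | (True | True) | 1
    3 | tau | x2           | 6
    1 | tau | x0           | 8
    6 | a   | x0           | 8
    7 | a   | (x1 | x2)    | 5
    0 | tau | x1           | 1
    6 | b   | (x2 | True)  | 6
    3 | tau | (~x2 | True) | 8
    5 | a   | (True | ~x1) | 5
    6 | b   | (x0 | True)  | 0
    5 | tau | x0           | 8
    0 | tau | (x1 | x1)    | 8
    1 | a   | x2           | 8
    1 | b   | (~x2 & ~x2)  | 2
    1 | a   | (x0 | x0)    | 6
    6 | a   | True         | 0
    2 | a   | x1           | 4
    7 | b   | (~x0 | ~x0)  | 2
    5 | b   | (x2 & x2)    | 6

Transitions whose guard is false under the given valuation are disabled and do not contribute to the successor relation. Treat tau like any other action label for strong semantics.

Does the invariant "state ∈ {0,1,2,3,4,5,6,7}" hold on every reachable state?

Answer: INVARIANT VIOLATED at state 8

Analysis:
Allowed set {0,1,2,3,4,5,6,7}
Reach set: {0,1,8}
  0: safe
  1: safe
  8: outside
counterexample path to 8: tau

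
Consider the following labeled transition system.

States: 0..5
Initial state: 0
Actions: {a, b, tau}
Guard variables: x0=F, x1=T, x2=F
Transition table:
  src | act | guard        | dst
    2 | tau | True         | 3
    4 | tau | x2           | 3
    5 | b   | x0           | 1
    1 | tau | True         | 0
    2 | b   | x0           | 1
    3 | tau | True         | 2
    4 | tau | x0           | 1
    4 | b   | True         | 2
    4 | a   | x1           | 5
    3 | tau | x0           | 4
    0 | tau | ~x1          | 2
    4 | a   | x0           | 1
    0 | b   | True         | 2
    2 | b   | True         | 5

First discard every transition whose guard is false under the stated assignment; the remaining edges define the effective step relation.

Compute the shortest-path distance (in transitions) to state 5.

Answer: 2

Analysis:
BFS to 5:
  Layer 0: {0}
  Layer 1: {2}
  Layer 2: {3,5}
5 enters at depth 2; path b·b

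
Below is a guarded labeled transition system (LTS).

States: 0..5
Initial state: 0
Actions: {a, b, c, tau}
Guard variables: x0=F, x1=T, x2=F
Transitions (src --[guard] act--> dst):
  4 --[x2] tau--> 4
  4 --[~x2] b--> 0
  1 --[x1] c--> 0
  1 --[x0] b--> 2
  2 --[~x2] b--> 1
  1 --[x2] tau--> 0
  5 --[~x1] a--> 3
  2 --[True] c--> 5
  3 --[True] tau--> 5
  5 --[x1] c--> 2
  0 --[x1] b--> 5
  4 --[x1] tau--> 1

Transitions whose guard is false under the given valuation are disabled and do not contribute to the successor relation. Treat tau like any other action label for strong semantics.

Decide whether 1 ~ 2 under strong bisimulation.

Refine partition for ~:
  π0 = {{0,1,2,3,4,5}}
  π1 = {{0},{1,5},{2},{3},{4}}
  π2 = {{0},{1},{2},{3},{4},{5}}
Fixed point at round 3; 6 class(es).
1∈{1}, 2∈{2}

Answer: NOT BISIMILAR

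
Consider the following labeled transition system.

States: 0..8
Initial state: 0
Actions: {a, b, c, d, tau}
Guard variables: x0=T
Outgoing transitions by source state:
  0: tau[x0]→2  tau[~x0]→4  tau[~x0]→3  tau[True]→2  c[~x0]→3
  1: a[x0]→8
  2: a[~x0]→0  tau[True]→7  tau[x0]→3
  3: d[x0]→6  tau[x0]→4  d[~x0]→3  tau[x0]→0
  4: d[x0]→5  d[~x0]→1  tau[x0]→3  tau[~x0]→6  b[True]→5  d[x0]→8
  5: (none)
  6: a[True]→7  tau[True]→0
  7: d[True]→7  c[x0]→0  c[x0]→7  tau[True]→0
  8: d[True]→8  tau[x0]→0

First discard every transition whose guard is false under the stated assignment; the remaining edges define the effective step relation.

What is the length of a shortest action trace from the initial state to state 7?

Layered search for 7:
  depth 0: {0}
  depth 1: {2}
  depth 2: {3,7}
depth(7)=2, e.g. tau·tau

Answer: 2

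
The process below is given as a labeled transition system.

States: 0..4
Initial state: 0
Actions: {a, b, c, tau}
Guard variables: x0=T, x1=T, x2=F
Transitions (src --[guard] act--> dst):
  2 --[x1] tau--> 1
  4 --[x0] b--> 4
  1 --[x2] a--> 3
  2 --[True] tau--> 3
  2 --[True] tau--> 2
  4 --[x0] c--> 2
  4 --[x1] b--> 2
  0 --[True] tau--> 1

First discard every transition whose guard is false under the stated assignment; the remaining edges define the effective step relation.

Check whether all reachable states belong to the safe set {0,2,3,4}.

Answer: INVARIANT VIOLATED at state 1

Trace:
Inv-set: {0,2,3,4}
R = {0,1}
  0: ✓
  1: VIOLATES
witness against invariant: tau → 1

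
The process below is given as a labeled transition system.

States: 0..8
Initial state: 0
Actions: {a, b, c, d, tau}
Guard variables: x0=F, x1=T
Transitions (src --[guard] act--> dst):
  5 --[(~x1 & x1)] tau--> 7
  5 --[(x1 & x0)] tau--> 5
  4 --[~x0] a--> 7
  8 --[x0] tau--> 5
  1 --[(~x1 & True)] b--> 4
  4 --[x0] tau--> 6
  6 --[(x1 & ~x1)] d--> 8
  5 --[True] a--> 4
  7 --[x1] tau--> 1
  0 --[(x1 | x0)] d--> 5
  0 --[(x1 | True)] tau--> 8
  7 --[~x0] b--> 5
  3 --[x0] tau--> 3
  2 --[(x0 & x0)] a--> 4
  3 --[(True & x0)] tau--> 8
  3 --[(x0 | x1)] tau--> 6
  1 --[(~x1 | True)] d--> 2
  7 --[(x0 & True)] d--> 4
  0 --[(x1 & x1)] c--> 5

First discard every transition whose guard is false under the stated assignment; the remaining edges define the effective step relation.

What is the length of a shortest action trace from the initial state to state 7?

Layered search for 7:
  Layer 0: {0}
  Layer 1: {5,8}
  Layer 2: {4}
  Layer 3: {7}
depth(7)=3, e.g. c·a·a

Answer: 3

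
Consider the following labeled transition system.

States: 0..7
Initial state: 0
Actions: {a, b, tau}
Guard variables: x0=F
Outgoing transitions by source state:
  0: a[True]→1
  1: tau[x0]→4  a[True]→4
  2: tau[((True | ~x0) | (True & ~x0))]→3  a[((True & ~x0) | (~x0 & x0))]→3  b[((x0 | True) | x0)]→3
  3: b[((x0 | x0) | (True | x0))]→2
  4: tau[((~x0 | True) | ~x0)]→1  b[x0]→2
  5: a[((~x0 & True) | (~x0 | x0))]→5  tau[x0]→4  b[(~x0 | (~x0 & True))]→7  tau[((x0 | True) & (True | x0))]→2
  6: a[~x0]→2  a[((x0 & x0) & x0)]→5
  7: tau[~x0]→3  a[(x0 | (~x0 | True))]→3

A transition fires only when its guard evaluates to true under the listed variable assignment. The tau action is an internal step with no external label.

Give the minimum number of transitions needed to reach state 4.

Answer: 2

Analysis:
Layered search for 4:
  Layer 0: {0}
  Layer 1: {1}
  Layer 2: {4}
4 enters at depth 2; path a·a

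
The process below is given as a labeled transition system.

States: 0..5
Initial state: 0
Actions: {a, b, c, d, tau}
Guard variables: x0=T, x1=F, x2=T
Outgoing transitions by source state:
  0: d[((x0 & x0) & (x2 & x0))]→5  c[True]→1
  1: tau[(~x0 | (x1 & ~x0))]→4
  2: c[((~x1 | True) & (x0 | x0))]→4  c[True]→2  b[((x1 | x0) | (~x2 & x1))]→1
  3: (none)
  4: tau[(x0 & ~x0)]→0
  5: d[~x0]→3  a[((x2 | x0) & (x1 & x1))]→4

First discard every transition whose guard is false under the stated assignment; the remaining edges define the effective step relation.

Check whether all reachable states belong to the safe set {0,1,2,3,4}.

Inv-set: {0,1,2,3,4}
Reachable = {0,1,5}
  0: safe
  1: safe
  5: ✗ unsafe
witness against invariant: d → 5

Answer: INVARIANT VIOLATED at state 5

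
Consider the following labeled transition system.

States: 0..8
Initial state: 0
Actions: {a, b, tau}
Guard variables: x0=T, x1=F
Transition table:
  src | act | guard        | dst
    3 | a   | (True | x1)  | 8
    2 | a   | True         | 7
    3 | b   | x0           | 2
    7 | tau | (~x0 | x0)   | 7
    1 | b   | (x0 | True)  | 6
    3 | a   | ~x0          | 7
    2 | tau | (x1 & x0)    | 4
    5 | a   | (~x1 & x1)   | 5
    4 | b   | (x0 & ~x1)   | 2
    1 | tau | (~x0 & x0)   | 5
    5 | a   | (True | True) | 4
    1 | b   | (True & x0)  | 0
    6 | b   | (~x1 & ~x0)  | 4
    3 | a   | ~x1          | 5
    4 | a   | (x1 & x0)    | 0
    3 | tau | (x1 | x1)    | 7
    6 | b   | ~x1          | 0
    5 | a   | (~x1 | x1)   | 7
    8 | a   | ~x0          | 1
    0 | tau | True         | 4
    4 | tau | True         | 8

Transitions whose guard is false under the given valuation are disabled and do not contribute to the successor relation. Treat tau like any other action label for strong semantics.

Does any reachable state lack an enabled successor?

Reachable = {0,2,4,7,8}
  0: tau→4  [1 out]
  2: a→7  [1 out]
  4: b→2  tau→8  [2 out]
  7: tau→7  [1 out]
  8: ∅  [deadlock]
witness 8: tau·tau

Answer: DEADLOCK at state 8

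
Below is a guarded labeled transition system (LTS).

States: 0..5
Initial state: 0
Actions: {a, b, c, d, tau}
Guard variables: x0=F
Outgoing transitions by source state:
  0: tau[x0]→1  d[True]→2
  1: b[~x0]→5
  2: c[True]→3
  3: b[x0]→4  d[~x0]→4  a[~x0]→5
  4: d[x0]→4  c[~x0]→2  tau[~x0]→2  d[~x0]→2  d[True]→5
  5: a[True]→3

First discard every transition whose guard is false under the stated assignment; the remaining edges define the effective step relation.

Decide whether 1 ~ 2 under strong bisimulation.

Answer: NOT BISIMILAR

Working:
Bisimulation quotient by refinement:
  round 0: {{0,1,2,3,4,5}}
  round 1: {{0},{1},{2},{3},{4},{5}}
6 equivalence class(es) (converged in 2)
[1]={1}  [2]={2}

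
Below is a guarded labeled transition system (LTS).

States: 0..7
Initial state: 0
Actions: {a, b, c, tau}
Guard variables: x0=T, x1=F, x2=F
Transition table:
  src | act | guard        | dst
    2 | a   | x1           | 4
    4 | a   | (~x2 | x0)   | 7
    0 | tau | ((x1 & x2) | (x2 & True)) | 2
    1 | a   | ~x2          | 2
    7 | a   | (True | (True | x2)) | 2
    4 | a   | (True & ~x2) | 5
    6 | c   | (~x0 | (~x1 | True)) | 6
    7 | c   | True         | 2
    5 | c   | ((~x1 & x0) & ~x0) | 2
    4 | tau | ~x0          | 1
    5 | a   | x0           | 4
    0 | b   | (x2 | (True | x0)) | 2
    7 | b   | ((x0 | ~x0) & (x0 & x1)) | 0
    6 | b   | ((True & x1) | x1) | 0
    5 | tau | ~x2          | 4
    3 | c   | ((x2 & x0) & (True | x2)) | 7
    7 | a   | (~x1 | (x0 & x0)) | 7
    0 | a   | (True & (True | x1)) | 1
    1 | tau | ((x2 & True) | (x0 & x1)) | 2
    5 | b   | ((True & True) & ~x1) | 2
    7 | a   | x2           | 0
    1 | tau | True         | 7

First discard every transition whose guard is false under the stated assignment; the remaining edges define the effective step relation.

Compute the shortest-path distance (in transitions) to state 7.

Breadth-first toward 7:
  Layer 0: {0}
  Layer 1: {1,2}
  Layer 2: {7}
7 enters at depth 2; path a·tau

Answer: 2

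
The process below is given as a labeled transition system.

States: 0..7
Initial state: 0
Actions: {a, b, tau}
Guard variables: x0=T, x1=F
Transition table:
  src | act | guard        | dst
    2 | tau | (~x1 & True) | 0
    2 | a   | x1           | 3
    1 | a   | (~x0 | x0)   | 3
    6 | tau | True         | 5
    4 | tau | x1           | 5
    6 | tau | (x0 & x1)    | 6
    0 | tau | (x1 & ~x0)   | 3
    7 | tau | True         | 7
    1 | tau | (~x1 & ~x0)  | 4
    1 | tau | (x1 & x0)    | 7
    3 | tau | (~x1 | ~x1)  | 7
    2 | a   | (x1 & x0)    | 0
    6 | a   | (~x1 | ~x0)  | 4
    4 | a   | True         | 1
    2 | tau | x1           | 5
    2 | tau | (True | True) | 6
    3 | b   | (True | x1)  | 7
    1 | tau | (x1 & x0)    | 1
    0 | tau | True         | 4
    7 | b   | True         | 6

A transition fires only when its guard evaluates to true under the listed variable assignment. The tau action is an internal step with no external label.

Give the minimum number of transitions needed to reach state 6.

Answer: 5

Working:
Breadth-first toward 6:
  L0 = {0}
  L1 = {4}
  L2 = {1}
  L3 = {3}
  L4 = {7}
  L5 = {6}
6 enters at depth 5; path tau·a·a·b·b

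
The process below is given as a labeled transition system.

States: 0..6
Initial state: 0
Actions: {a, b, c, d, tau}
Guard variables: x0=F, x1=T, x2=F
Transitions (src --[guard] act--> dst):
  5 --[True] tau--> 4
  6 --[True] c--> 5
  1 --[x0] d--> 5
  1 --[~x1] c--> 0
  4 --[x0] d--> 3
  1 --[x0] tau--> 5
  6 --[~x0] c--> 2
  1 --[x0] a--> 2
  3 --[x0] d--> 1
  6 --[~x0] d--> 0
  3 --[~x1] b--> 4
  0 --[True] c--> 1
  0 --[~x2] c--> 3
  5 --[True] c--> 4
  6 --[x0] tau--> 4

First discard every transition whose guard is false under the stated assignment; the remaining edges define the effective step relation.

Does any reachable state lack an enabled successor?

R = {0,1,3}
  0: c→1  c→3  [2 out]
  1: ∅  [deadlock]
  3: ∅  [deadlock]
witness 1: c

Answer: DEADLOCK at state 1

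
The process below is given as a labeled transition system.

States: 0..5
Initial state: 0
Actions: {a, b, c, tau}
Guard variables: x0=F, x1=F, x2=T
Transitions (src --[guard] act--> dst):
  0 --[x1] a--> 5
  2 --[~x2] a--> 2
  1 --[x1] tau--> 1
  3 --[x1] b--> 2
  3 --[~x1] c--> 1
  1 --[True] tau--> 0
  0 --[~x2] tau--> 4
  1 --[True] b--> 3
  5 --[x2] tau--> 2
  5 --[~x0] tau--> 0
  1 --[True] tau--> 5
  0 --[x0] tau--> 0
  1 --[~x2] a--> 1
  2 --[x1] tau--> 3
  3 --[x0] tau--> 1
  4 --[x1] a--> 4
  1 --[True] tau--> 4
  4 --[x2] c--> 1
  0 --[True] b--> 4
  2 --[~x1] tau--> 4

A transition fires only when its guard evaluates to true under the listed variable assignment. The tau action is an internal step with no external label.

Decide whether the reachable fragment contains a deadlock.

Answer: DEADLOCK-FREE

Working:
Reachable = {0,1,2,3,4,5}
  0: b→4  [1 exit(s)]
  1: b→3  tau→0  tau→4  tau→5  [4 exit(s)]
  2: tau→4  [1 exit(s)]
  3: c→1  [1 exit(s)]
  4: c→1  [1 exit(s)]
  5: tau→0  tau→2  [2 exit(s)]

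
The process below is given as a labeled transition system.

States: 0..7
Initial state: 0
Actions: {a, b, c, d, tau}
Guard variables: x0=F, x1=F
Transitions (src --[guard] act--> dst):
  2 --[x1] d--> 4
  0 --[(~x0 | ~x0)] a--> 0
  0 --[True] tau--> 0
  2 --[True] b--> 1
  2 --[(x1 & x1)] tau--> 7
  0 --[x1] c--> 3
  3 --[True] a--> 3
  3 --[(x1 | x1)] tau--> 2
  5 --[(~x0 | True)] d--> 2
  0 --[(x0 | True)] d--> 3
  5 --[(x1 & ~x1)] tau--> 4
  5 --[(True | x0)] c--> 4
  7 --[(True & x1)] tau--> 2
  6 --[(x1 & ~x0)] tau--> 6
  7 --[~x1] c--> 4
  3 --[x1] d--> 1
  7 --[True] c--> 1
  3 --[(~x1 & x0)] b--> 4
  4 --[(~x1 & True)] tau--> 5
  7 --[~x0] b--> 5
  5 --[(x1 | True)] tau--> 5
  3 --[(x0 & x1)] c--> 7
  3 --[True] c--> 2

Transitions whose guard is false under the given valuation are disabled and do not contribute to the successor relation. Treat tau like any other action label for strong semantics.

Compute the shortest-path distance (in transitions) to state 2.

Answer: 2

Trace:
Breadth-first toward 2:
  L0 = {0}
  L1 = {3}
  L2 = {2}
first hit 2 at d=2 via d·c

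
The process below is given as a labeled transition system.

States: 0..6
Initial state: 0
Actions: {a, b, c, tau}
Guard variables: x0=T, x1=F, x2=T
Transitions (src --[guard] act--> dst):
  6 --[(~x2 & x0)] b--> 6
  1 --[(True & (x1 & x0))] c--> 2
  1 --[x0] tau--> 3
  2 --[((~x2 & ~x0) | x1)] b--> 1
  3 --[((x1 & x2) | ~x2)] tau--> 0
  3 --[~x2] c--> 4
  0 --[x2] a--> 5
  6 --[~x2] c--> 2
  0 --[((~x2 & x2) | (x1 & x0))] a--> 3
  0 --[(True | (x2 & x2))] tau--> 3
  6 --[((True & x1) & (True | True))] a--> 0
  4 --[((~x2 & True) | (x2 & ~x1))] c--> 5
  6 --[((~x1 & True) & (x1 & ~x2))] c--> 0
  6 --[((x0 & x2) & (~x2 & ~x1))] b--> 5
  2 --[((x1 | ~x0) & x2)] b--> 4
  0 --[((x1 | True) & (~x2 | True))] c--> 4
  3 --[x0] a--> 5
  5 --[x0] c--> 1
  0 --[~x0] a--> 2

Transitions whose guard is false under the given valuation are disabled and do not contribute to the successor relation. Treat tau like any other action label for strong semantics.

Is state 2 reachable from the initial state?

Answer: UNREACHABLE

Working:
7 transition(s) survive guard evaluation.
L0 = {0}
L1 = {3,4,5}  cumulative {0,3,4,5}
L2 = {1}  cumulative {0,1,3,4,5}
Reachable = {0,1,3,4,5}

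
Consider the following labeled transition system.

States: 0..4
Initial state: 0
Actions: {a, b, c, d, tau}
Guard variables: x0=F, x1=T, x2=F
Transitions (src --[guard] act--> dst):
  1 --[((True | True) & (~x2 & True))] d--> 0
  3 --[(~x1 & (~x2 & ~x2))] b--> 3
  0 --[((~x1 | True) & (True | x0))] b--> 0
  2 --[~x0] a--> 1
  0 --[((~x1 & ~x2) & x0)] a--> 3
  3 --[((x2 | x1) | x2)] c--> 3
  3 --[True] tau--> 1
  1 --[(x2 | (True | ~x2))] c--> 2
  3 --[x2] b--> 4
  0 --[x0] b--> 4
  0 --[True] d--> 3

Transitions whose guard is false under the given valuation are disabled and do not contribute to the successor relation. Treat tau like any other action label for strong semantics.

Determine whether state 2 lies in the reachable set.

Guard filter leaves 7 enabled edge(s).
L0 = {0}
L1 = {3}  total {0,3}
L2 = {1}  total {0,1,3}
L3 = {2}  total {0,1,2,3}
Reachable = {0,1,2,3}
witness 2: d·tau·c

Answer: REACHABLE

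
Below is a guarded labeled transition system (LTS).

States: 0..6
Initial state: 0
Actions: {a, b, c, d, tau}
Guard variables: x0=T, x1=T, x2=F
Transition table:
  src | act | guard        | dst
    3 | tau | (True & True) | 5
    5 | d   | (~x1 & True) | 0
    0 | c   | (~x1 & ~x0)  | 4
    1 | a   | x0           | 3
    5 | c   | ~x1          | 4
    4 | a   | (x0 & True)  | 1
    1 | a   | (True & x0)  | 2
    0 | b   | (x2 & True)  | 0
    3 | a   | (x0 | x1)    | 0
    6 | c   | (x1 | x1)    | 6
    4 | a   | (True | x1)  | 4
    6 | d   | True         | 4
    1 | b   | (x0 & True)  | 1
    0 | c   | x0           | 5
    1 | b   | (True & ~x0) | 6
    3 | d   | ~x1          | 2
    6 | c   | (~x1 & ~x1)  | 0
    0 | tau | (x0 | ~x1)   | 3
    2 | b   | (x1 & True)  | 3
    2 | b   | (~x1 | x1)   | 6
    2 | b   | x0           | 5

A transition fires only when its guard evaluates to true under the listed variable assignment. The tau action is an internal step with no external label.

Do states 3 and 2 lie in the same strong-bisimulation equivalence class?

Answer: NOT BISIMILAR

Analysis:
Bisimulation quotient by refinement:
  P[0] = {{0,1,2,3,4,5,6}}
  P[1] = {{0},{1},{2},{3},{4},{5},{6}}
Fixed point at round 2; 7 class(es).
class of 3: {3}; class of 2: {2}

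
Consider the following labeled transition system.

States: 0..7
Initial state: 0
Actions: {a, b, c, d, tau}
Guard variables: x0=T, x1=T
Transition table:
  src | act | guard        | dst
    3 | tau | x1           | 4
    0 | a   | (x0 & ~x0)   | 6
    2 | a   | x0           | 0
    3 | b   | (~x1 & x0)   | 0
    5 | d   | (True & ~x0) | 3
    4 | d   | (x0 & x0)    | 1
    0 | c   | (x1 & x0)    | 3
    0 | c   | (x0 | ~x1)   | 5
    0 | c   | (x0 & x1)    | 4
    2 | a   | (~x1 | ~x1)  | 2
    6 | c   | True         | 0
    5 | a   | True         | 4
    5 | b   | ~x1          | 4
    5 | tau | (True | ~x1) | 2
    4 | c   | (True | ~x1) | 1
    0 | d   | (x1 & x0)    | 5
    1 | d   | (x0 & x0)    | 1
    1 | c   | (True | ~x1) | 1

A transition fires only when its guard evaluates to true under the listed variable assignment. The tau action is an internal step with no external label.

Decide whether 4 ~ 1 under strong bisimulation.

Compute ~ classes (split until stable):
  P[0] = {{0,1,2,3,4,5,6,7}}
  P[1] = {{0,1,4},{2},{3},{5},{6},{7}}
  P[2] = {{0},{1,4},{2},{3},{5},{6},{7}}
stable after 3 split(s): 7 block(s)
class of 4: {1,4}; class of 1: {1,4}

Answer: BISIMILAR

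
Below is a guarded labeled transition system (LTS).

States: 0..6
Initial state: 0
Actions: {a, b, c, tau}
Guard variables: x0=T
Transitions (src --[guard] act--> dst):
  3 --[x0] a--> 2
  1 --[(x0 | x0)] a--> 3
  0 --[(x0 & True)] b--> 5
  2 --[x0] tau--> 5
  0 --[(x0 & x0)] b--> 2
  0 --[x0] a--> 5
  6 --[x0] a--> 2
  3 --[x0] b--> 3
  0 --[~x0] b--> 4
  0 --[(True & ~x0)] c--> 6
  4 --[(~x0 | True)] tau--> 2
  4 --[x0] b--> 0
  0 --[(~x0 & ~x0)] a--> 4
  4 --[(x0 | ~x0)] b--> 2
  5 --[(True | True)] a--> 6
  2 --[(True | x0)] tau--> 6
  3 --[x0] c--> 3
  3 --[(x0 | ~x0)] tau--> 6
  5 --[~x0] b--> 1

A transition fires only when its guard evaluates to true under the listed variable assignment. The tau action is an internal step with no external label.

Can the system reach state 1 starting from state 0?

After dropping false guards: 15 live edges.
depth 0: {0}
depth 1: {2,5}  total {0,2,5}
depth 2: {6}  total {0,2,5,6}
Reachable = {0,2,5,6}

Answer: UNREACHABLE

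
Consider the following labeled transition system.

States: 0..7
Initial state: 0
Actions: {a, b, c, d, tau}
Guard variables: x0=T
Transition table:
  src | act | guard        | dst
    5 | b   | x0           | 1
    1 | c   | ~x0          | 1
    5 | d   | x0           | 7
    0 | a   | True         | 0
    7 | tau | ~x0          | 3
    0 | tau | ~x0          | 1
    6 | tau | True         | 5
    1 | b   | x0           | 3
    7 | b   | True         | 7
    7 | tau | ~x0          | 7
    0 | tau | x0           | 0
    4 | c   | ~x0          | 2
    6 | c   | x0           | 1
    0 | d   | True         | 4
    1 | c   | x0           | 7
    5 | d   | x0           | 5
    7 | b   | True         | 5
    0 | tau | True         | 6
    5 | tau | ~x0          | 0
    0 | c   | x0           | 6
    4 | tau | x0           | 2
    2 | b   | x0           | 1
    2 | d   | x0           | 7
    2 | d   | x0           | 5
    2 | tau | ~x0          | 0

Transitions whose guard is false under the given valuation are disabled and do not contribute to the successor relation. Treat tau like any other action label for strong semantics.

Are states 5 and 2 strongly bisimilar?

Answer: BISIMILAR

Trace:
Compute ~ classes (split until stable):
  round 0: {{0,1,2,3,4,5,6,7}}
  round 1: {{0},{1},{2,5},{3},{4},{6},{7}}
stable after 2 split(s): 7 block(s)
5∈{2,5}, 2∈{2,5}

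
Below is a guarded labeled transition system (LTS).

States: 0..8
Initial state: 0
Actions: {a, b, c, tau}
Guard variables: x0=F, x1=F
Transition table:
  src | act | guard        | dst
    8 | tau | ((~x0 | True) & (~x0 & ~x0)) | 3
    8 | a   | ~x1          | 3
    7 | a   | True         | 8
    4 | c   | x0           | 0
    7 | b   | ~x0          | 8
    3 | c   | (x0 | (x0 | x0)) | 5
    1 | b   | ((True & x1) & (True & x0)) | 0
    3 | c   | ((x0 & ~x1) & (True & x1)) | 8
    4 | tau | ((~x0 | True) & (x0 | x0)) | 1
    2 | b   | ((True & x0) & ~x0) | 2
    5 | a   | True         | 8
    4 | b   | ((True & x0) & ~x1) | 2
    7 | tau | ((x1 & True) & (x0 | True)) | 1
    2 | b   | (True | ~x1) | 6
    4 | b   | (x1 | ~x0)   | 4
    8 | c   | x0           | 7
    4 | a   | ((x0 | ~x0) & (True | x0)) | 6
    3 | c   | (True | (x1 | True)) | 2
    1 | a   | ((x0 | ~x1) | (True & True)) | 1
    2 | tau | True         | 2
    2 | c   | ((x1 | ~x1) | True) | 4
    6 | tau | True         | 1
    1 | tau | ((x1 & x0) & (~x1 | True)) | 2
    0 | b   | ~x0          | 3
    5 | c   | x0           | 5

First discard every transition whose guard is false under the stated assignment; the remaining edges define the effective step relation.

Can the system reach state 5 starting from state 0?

Answer: UNREACHABLE

Working:
14 transition(s) survive guard evaluation.
Layer 0: {0}
Layer 1: {3}  cumulative {0,3}
Layer 2: {2}  cumulative {0,2,3}
Layer 3: {4,6}  cumulative {0,2,3,4,6}
Layer 4: {1}  cumulative {0,1,2,3,4,6}
Reachable = {0,1,2,3,4,6}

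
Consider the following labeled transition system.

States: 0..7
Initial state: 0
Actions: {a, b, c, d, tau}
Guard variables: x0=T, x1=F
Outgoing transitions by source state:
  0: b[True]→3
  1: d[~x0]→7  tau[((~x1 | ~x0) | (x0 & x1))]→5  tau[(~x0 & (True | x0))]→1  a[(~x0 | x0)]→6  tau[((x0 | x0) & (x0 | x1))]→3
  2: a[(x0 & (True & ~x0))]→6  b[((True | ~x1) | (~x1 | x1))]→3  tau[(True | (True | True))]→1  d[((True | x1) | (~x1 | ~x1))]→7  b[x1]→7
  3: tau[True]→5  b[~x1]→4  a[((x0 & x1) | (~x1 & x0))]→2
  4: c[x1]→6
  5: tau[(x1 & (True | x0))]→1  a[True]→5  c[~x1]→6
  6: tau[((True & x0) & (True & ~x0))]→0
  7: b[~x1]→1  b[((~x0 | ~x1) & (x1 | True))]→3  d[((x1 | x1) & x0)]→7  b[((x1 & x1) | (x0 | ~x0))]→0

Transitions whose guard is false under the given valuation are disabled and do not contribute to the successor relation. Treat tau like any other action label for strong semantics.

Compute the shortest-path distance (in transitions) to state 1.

Answer: 3

Trace:
BFS to 1:
  Layer 0: {0}
  Layer 1: {3}
  Layer 2: {2,4,5}
  Layer 3: {1,6,7}
1 enters at depth 3; path b·a·tau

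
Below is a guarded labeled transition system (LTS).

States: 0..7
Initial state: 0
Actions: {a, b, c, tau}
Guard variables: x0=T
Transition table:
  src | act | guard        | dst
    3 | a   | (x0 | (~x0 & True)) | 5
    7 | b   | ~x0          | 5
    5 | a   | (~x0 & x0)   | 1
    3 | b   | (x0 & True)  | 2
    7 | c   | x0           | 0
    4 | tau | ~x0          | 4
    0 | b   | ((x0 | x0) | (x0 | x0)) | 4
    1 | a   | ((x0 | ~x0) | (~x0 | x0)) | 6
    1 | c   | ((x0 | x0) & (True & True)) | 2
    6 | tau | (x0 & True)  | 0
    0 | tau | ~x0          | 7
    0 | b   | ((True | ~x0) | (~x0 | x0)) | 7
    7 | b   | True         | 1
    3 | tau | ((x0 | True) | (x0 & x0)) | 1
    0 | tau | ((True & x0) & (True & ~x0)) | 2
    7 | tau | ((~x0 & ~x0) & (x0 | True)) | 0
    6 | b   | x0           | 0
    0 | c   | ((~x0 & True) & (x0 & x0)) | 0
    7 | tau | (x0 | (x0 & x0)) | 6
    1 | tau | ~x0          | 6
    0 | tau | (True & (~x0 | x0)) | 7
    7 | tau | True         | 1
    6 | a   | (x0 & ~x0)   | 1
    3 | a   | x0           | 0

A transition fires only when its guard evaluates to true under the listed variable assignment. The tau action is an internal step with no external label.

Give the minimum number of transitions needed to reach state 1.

Answer: 2

Analysis:
Breadth-first toward 1:
  L0 = {0}
  L1 = {4,7}
  L2 = {1,6}
1 enters at depth 2; path b·b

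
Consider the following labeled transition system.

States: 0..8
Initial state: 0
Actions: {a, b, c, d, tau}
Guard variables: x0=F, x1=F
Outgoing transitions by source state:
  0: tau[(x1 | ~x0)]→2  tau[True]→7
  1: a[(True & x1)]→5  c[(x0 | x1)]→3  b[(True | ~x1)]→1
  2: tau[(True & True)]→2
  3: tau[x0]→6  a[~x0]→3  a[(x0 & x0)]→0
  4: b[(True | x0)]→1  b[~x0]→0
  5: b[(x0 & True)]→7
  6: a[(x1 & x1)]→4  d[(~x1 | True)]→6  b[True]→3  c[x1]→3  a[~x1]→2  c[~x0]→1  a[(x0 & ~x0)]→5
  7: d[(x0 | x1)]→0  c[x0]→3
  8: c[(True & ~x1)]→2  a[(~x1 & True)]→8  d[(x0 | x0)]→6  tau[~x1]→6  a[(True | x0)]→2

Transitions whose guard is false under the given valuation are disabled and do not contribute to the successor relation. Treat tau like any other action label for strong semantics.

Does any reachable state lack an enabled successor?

Reach set: {0,2,7}
  0: tau→2  tau→7  [deg 2]
  2: tau→2  [deg 1]
  7: ∅  [STUCK]
Path to 7: tau

Answer: DEADLOCK at state 7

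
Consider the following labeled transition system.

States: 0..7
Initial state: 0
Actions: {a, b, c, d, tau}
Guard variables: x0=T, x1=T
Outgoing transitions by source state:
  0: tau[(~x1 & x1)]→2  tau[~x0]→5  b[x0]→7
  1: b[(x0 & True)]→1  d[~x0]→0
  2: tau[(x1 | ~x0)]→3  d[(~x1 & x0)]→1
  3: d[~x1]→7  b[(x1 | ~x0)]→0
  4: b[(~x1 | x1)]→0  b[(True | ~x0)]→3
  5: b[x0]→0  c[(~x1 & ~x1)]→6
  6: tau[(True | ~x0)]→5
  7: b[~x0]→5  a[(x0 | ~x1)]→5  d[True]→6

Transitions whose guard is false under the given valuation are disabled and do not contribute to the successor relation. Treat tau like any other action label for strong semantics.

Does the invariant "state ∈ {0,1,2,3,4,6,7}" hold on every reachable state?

Safe = {0,1,2,3,4,6,7}
Reach set: {0,5,6,7}
  0: ok
  5: outside
  6: ok
  7: ok
witness against invariant: b·a → 5

Answer: INVARIANT VIOLATED at state 5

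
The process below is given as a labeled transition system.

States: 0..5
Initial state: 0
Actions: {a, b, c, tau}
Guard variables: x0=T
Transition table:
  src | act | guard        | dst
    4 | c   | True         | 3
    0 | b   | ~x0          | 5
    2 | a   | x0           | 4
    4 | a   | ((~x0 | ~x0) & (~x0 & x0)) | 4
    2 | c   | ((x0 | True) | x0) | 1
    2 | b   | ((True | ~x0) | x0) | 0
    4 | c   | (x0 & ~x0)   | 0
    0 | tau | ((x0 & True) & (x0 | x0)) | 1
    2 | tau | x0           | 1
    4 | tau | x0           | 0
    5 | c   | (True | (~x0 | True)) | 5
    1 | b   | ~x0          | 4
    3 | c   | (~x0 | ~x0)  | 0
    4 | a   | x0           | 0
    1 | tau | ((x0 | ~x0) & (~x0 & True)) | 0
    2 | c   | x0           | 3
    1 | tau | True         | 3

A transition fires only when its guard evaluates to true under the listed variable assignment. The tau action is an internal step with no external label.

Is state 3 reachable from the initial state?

Answer: REACHABLE

Working:
11 transition(s) survive guard evaluation.
Layer 0: {0}
Layer 1: {1}  now seen {0,1}
Layer 2: {3}  now seen {0,1,3}
Reach set: {0,1,3}
Path to 3: tau·tau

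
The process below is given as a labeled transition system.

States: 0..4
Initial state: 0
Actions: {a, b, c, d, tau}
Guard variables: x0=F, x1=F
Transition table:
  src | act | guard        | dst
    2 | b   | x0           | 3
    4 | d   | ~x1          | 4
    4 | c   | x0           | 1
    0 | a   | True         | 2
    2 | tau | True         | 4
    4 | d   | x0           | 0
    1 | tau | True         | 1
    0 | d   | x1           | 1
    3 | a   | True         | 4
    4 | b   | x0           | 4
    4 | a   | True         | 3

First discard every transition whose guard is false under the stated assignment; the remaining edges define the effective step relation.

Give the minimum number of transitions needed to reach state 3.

Answer: 3

Analysis:
Layered search for 3:
  depth 0: {0}
  depth 1: {2}
  depth 2: {4}
  depth 3: {3}
3 enters at depth 3; path a·tau·a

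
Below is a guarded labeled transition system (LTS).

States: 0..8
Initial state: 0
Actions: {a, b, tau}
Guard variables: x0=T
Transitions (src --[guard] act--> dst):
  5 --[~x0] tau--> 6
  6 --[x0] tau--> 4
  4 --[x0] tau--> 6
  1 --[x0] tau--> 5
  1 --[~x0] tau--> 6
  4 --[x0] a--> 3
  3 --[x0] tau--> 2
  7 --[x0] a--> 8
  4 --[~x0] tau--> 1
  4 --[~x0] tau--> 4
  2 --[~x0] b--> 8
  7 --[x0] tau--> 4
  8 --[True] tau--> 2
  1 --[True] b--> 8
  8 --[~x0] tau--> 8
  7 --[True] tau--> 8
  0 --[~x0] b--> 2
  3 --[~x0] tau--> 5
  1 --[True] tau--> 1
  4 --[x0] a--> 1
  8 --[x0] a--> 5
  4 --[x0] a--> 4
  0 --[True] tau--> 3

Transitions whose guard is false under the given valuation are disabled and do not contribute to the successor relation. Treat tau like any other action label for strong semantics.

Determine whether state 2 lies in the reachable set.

Answer: REACHABLE

Working:
Guard filter leaves 15 enabled edge(s).
depth 0: {0}
depth 1: {3}  cumulative {0,3}
depth 2: {2}  cumulative {0,2,3}
Reach set: {0,2,3}
witness 2: tau·tau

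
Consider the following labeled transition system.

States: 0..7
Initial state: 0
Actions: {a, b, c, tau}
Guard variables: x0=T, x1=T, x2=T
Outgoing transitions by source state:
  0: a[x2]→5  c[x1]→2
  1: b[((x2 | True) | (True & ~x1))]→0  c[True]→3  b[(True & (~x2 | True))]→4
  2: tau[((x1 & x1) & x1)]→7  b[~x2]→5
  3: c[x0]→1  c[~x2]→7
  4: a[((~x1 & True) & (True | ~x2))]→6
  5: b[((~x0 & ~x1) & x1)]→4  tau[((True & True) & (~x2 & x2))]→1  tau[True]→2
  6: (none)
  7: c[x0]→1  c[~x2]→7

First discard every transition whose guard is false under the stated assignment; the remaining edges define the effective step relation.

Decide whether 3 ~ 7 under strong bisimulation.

Bisimulation quotient by refinement:
  P[0] = {{0,1,2,3,4,5,6,7}}
  P[1] = {{0},{1},{2,5},{3,7},{4,6}}
  P[2] = {{0},{1},{2},{3,7},{4,6},{5}}
Fixed point at round 3; 6 class(es).
[3]={3,7}  [7]={3,7}

Answer: BISIMILAR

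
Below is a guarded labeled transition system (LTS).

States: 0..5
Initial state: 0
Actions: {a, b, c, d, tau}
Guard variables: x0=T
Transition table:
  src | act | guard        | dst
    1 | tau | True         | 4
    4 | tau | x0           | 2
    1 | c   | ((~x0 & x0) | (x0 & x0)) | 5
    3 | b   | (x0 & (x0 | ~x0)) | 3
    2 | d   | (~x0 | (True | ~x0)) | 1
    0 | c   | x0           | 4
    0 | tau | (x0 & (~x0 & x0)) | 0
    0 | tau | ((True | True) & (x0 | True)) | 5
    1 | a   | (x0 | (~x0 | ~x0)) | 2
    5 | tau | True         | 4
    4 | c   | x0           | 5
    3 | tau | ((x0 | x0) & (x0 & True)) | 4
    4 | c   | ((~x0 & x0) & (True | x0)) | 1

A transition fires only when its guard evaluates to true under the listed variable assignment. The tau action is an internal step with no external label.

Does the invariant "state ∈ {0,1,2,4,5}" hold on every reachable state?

Safe = {0,1,2,4,5}
R = {0,1,2,4,5}
  0: safe
  1: safe
  2: safe
  4: safe
  5: safe

Answer: INVARIANT HOLDS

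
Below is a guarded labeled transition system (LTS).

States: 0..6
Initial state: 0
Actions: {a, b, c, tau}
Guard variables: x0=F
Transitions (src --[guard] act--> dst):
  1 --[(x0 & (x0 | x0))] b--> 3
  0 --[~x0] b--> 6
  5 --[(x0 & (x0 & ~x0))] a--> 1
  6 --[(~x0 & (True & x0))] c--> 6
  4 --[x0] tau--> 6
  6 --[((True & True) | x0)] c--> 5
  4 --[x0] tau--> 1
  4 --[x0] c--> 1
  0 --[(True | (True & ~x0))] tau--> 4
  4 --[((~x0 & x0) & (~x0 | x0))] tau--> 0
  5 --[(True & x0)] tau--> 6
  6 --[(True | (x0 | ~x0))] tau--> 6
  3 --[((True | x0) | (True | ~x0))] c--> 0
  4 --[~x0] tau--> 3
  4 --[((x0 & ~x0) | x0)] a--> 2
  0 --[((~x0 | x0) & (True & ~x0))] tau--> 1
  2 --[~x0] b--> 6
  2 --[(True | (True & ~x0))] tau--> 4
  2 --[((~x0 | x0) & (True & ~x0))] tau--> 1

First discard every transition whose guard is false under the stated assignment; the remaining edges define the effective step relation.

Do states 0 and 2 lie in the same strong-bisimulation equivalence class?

Compute ~ classes (split until stable):
  P[0] = {{0,1,2,3,4,5,6}}
  P[1] = {{0,2},{1,5},{3},{4},{6}}
5 equivalence class(es) (converged in 2)
[0]={0,2}  [2]={0,2}

Answer: BISIMILAR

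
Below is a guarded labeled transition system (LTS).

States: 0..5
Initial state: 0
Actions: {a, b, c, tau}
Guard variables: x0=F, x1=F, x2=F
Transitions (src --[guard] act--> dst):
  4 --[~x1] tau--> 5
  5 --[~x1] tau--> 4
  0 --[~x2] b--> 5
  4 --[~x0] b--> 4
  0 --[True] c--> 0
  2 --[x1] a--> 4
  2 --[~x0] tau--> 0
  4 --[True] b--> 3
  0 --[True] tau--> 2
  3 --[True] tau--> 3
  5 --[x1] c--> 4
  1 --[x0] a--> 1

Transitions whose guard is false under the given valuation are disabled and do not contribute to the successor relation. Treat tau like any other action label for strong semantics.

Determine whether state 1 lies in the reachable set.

9 transition(s) survive guard evaluation.
depth 0: {0}
depth 1: {2,5}  now seen {0,2,5}
depth 2: {4}  now seen {0,2,4,5}
depth 3: {3}  now seen {0,2,3,4,5}
Reachable = {0,2,3,4,5}

Answer: UNREACHABLE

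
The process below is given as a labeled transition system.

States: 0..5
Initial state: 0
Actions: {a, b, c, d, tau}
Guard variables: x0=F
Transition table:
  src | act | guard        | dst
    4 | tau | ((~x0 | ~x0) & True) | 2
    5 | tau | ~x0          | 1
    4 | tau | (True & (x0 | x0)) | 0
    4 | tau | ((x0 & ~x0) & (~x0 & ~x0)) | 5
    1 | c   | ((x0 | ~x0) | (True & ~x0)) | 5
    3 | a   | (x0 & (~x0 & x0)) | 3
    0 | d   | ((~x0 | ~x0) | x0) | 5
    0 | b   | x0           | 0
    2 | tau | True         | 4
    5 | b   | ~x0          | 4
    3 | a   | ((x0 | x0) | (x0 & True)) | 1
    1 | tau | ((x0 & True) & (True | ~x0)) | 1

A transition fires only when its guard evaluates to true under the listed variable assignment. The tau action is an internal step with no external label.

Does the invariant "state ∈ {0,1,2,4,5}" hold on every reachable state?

Answer: INVARIANT HOLDS

Trace:
Inv-set: {0,1,2,4,5}
R = {0,1,2,4,5}
  0: ✓
  1: ✓
  2: ✓
  4: ✓
  5: ✓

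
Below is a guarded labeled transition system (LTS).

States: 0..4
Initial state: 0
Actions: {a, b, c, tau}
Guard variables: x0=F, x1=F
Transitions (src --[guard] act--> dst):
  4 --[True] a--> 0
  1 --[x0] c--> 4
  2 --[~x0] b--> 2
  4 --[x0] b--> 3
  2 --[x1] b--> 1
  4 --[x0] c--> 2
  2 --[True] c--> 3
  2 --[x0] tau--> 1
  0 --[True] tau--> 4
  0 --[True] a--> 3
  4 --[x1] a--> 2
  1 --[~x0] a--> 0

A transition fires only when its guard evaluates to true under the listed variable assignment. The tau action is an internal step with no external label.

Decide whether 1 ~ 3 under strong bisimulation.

Answer: NOT BISIMILAR

Working:
Bisimulation quotient by refinement:
  π0 = {{0,1,2,3,4}}
  π1 = {{0},{1,4},{2},{3}}
4 equivalence class(es) (converged in 2)
[1]={1,4}  [3]={3}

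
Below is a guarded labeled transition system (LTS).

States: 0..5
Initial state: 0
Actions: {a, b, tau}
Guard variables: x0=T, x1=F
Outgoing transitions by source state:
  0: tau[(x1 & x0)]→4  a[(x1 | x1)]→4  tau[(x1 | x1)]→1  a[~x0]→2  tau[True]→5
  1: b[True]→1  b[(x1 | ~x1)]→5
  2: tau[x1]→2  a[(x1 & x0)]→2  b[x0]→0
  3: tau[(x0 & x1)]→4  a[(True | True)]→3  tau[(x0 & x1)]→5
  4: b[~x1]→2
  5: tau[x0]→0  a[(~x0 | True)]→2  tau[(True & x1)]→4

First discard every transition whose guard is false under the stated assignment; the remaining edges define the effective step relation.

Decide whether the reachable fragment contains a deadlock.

Reachable = {0,2,5}
  0: tau→5  [deg 1]
  2: b→0  [deg 1]
  5: a→2  tau→0  [deg 2]

Answer: DEADLOCK-FREE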